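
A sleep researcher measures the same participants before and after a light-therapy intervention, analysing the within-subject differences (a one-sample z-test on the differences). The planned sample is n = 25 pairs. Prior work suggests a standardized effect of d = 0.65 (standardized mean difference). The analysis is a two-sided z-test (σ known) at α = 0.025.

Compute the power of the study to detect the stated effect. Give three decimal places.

Power ≈ 0.843

Noncentrality parameter: δ = d·√n = 0.65 × √25 = 3.2500
Two-sided α = 0.025 → critical value z_{0.0125} = 2.241.
Power = Φ(δ − 2.241) + Φ(−δ − 2.241) = Φ(1.009) + Φ(-5.491) = 0.8434 + 0.0000 = 0.8434.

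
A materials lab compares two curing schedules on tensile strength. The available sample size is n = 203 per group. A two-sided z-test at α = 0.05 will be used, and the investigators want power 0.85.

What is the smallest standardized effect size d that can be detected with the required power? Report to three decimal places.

Need Φ(δ − 1.960) = 0.85, so δ = 1.960 + 1.036 = 2.996.
(Lower-tail contribution to power is negligible for δ > 0.)
δ = d·√(n/2) ⇒ d = δ/√(n/2) = 2.996/√(203/2) = 0.2974.

d ≈ 0.297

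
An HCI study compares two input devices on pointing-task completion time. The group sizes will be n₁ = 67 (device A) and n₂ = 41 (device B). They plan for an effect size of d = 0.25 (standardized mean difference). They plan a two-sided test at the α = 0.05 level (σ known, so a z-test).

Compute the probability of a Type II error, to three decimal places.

β ≈ 0.757

Noncentrality parameter: δ = d / √(1/n₁ + 1/n₂) = 0.25 / √(1/67 + 1/41) = 1.2608
Two-sided α = 0.05 → critical value z_{0.025} = 1.960.
Power = Φ(δ − 1.960) + Φ(−δ − 1.960) = Φ(-0.699) + Φ(-3.221) = 0.2422 + 0.0006 = 0.2429.
Type II error: β = 1 − power = 1 − 0.2429 = 0.7571.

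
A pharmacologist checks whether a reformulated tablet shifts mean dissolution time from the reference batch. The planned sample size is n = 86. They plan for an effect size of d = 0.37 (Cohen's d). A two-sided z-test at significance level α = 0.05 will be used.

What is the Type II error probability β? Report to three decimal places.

Noncentrality parameter: λ = d·√n = 0.37 × √86 = 3.4312
Critical value for a two-sided test at α = 0.05: z_{α/2} = 1.960.
Power = Φ(λ − 1.960) + Φ(−λ − 1.960) = Φ(1.471) + Φ(-5.391) = 0.9294 + 0.0000 = 0.9294.
Type II error: β = 1 − power = 1 − 0.9294 = 0.0706.

β ≈ 0.071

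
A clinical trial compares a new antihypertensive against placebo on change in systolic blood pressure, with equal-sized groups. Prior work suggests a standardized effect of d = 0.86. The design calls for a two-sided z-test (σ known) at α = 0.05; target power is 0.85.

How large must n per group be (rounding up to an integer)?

Set Φ(δ − 1.960) = 0.85; then δ − 1.960 = Φ⁻¹(0.85) = 1.036, giving δ = 2.996.
(For δ > 0 the lower-tail rejection region contributes negligibly to power, so the one-term inversion is standard.)
δ = d·√(n/2) ⇒ n = 2(δ/d)² = 2 × (2.996 / 0.86)² = 24.28.
Rounding up, n = 25 per group.

n = 25 per group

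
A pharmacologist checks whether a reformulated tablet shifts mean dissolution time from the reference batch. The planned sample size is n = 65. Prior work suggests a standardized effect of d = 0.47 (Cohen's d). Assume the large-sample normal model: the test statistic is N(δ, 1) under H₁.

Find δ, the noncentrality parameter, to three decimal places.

δ ≈ 3.789

The noncentrality parameter scales effect size by the design's sample-size factor: δ = d·√n = 0.47 × √65 = 3.7893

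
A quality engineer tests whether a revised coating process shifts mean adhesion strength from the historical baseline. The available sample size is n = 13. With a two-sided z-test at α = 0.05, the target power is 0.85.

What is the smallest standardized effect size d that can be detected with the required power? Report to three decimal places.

Need Φ(δ − 1.960) = 0.85, so δ = 1.960 + 1.036 = 2.996.
(Lower-tail contribution to power is negligible for δ > 0.)
δ = d·√n ⇒ d = δ/√n = 2.996/√13 = 0.8311.

d ≈ 0.831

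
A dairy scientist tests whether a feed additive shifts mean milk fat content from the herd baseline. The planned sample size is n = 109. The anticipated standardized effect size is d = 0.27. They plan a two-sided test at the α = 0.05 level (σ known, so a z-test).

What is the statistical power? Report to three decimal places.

Power ≈ 0.805

Noncentrality parameter: λ = d·√n = 0.27 × √109 = 2.8189
Two-sided α = 0.05 → critical value z_{0.025} = 1.960.
Power = Φ(λ − 1.960) + Φ(−λ − 1.960) = Φ(0.859) + Φ(-4.779) = 0.8048 + 0.0000 = 0.8048.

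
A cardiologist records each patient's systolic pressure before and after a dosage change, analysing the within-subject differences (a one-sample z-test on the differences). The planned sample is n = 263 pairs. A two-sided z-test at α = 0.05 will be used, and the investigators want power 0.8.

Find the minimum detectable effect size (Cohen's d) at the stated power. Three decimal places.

d ≈ 0.173

Need Φ(δ − 1.960) = 0.8, so δ = 1.960 + 0.842 = 2.802.
(Lower-tail contribution to power is negligible for δ > 0.)
δ = d·√n ⇒ d = δ/√n = 2.802/√263 = 0.1728.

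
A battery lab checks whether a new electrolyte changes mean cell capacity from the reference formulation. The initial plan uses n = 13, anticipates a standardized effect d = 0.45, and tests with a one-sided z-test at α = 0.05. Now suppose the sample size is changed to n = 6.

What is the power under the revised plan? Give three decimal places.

Power ≈ 0.294

With n = 6: δ = d·√n = 0.45 × √6 = 1.1023. Critical value z_{0.05} = 1.645.
Revised power = P(Z > 1.645 − δ) = Φ(-0.543) = 0.2937.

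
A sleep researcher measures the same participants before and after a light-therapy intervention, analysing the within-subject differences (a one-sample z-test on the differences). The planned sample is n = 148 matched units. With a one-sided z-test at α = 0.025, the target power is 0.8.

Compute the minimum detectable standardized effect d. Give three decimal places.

d ≈ 0.230

Required noncentrality: δ = z_{0.025} + z_{0.20} = 1.960 + 0.842 = 2.802.
δ = d·√n ⇒ d = δ/√n = 2.802/√148 = 0.2303.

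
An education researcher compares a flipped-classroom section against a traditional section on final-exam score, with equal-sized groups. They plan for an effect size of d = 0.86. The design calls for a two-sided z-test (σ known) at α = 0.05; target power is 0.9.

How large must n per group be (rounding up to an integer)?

For power 0.9 need Φ(δ − z_{0.025}) = 0.9, so δ = z_{0.025} + z_{0.10} = 1.960 + 1.282 = 3.242.
(The Φ(−δ − z_{α/2}) term is vanishingly small for δ > 0 and is dropped in the standard sample-size formula.)
δ = d·√(n/2) ⇒ n = 2(δ/d)² = 2 × (3.242 / 0.86)² = 28.41.
Rounding up, n = 29 per group.

n = 29 per group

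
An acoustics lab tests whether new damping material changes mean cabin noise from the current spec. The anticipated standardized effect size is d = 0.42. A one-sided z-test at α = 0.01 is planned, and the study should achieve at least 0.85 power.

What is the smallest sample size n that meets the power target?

n = 65

Set Φ(δ − 2.326) = 0.85; then δ − 2.326 = Φ⁻¹(0.85) = 1.036, giving δ = 3.363.
δ = d·√n ⇒ n = (δ/d)² = (3.363 / 0.42)² = 64.11.
Round up to the next whole unit.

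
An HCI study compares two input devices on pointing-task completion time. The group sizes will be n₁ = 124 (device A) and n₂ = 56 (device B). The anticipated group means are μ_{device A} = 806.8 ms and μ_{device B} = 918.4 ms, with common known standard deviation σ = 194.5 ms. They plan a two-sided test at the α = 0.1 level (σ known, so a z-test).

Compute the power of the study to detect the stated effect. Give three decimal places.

Standardized effect: d = |μ_{device A} − μ_{device B}| / σ = |806.8 − 918.4| / 194.5 = 0.5738
Noncentrality parameter: δ = d / √(1/n₁ + 1/n₂) = 0.5738 / √(1/124 + 1/56) = 3.5638
Two-sided α = 0.1 → critical value z_{0.05} = 1.645.
Power = Φ(δ − 1.645) + Φ(−δ − 1.645) = Φ(1.919) + Φ(-5.209) = 0.9725 + 0.0000 = 0.9725.

Power ≈ 0.973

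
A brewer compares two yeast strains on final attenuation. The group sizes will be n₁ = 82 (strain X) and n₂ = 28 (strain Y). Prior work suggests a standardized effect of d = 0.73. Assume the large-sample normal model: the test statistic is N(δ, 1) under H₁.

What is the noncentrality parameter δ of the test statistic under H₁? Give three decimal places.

δ ≈ 3.335

δ = d / √(1/n₁ + 1/n₂) = 0.73 / √(1/82 + 1/28) = 3.3351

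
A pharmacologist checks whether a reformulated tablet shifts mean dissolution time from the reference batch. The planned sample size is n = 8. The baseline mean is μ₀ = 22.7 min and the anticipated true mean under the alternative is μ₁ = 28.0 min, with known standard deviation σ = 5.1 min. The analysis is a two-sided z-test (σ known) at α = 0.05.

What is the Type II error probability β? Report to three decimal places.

β ≈ 0.164

Standardized effect: d = |μ₁ − μ₀| / σ = |28.0 − 22.7| / 5.1 = 1.0392
Noncentrality parameter: δ = d·√n = 1.0392 × √8 = 2.9393
Critical value for a two-sided test at α = 0.05: z_{α/2} = 1.960.
Power = Φ(δ − 1.960) + Φ(−δ − 1.960) = Φ(0.979) + Φ(-4.899) = 0.8363 + 0.0000 = 0.8363.
Type II error: β = 1 − power = 1 − 0.8363 = 0.1637.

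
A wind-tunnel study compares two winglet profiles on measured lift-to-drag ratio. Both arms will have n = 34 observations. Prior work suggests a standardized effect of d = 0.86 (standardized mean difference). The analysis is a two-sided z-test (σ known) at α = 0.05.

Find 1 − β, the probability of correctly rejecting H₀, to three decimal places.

Power ≈ 0.944

Noncentrality parameter: δ = d·√(n/2) = 0.86 × √(34/2) = 3.5459
Critical value for a two-sided test at α = 0.05: z_{α/2} = 1.960.
Power = Φ(δ − 1.960) + Φ(−δ − 1.960) = Φ(1.586) + Φ(-5.506) = 0.9436 + 0.0000 = 0.9436.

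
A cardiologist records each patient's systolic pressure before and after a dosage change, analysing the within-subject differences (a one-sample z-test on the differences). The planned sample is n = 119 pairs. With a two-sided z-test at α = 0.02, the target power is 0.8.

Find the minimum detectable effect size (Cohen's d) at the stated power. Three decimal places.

d ≈ 0.290

Required noncentrality: δ = z_{0.01} + z_{0.20} = 2.326 + 0.842 = 3.168.
(The second rejection-region term Φ(−δ − z_{α/2}) is negligible and dropped.)
δ = d·√n ⇒ d = δ/√n = 3.168/√119 = 0.2904.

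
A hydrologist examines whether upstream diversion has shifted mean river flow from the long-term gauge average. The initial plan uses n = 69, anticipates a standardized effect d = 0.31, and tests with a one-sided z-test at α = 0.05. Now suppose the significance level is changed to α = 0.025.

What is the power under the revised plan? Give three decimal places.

Power ≈ 0.731

δ = d·√n = 0.31 × √69 = 2.5751 (unchanged). New critical value: z_{0.025} = 1.960.
Revised power = Φ(δ − 1.960) = Φ(0.615) = 0.7308.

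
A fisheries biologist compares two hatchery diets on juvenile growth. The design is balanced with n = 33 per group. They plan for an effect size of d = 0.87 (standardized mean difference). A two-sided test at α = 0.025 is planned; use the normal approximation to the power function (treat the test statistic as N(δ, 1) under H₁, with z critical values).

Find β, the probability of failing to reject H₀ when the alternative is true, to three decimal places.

Noncentrality parameter: δ = d·√(n/2) = 0.87 × √(33/2) = 3.5340
Two-sided α = 0.025 → critical value z_{0.0125} = 2.241.
Power = Φ(δ − 2.241) + Φ(−δ − 2.241) = Φ(1.293) + Φ(-5.775) = 0.9019 + 0.0000 = 0.9019.
Type II error: β = 1 − power = 1 − 0.9019 = 0.0981.

β ≈ 0.098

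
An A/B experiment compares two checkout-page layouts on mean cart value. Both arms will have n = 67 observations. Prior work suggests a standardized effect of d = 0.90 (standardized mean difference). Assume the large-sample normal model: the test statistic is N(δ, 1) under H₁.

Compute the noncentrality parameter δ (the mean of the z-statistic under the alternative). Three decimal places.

The noncentrality parameter scales effect size by the design's sample-size factor: δ = d·√(n/2) = 0.90 × √(67/2) = 5.2091

δ ≈ 5.209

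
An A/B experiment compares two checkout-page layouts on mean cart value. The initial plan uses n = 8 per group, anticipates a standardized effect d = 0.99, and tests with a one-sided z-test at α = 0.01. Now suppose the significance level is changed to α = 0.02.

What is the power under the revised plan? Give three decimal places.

δ = d·√(n/2) = 0.99 × √(8/2) = 1.9800 (unchanged). New critical value: z_{0.02} = 2.054.
Revised power = Φ(δ − 2.054) = Φ(-0.074) = 0.4706.

Power ≈ 0.471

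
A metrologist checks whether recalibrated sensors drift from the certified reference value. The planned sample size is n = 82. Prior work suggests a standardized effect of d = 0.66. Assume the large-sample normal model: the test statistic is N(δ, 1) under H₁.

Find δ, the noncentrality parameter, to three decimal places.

δ ≈ 5.977

The noncentrality parameter scales effect size by the design's sample-size factor: δ = d·√n = 0.66 × √82 = 5.9766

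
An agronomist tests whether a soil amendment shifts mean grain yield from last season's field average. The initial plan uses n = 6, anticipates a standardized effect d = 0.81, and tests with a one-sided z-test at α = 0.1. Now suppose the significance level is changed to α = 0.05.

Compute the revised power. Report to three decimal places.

Power ≈ 0.633

δ = d·√n = 0.81 × √6 = 1.9841 (unchanged). New critical value: z_{0.05} = 1.645.
Revised power = Φ(δ − 1.645) = Φ(0.339) = 0.6328.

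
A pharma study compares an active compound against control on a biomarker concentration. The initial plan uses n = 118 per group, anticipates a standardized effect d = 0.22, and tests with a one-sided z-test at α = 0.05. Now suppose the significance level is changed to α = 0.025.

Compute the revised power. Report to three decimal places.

δ = d·√(n/2) = 0.22 × √(118/2) = 1.6899 (unchanged). New critical value: z_{0.025} = 1.960.
Revised power = P(Z > 1.960 − δ) = Φ(-0.270) = 0.3935.

Power ≈ 0.394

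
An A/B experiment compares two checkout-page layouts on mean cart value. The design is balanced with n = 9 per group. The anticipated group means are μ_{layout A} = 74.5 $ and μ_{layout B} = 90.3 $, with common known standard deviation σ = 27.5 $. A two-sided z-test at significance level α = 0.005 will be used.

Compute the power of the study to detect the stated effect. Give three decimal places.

Power ≈ 0.056

Standardized effect: d = |μ_{layout A} − μ_{layout B}| / σ = |74.5 − 90.3| / 27.5 = 0.5745
Noncentrality parameter: δ = d·√(n/2) = 0.5745 × √(9/2) = 1.2188
Two-sided α = 0.005 → critical value z_{0.0025} = 2.807.
Power = Φ(δ − 2.807) + Φ(−δ − 2.807) = Φ(-1.588) + Φ(-4.026) = 0.0561 + 0.0000 = 0.0561.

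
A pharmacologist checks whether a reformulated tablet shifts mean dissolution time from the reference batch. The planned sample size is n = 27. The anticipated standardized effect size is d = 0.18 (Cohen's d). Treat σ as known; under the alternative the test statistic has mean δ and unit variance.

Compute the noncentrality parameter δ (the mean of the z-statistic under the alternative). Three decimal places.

δ ≈ 0.935

δ = d·√n = 0.18 × √27 = 0.9353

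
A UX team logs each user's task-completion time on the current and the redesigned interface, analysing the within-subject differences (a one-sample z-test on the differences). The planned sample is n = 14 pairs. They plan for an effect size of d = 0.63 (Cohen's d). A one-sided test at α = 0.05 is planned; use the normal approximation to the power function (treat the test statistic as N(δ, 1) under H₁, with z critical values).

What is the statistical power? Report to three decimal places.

Noncentrality parameter: δ = d·√n = 0.63 × √14 = 2.3572
Critical value for a one-sided test at α = 0.05: z_α = 1.645.
Power = Φ(δ − 1.645) = Φ(0.712) = 0.7619.

Power ≈ 0.762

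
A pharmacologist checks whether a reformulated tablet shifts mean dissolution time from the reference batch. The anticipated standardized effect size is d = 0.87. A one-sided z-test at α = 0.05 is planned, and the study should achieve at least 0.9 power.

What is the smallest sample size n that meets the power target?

n = 12

For power 0.9 need Φ(δ − z_{0.05}) = 0.9, so δ = z_{0.05} + z_{0.10} = 1.645 + 1.282 = 2.926.
δ = d·√n ⇒ n = (δ/d)² = (2.926 / 0.87)² = 11.31.
Rounding up, n = 12.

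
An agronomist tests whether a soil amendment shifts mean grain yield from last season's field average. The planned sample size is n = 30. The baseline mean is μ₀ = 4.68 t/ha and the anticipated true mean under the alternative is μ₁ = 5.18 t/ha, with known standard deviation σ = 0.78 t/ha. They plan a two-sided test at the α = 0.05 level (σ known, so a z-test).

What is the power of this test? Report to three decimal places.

Power ≈ 0.940

Standardized effect: d = |μ₁ − μ₀| / σ = |5.18 − 4.68| / 0.78 = 0.6410
Noncentrality parameter: δ = d·√n = 0.6410 × √30 = 3.5110
Critical value for a two-sided test at α = 0.05: z_{α/2} = 1.960.
Power = Φ(δ − 1.960) + Φ(−δ − 1.960) = Φ(1.551) + Φ(-5.471) = 0.9396 + 0.0000 = 0.9396.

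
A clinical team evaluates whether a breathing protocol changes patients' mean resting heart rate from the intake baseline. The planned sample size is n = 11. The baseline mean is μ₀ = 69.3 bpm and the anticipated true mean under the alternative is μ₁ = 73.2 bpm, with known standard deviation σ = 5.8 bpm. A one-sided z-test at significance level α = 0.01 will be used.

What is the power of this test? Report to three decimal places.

Power ≈ 0.462

Standardized effect: d = |μ₁ − μ₀| / σ = |73.2 − 69.3| / 5.8 = 0.6724
Noncentrality parameter: δ = d·√n = 0.6724 × √11 = 2.2301
One-sided α = 0.01 → critical value z_{0.01} = 2.326.
Power = P(Z > 2.326 − δ) = Φ(-0.096) = 0.4617.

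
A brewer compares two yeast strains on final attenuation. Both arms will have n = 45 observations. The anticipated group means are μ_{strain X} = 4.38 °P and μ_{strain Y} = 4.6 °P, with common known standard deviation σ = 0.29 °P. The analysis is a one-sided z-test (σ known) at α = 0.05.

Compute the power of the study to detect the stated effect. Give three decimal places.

Power ≈ 0.975

Standardized effect: d = |μ_{strain X} − μ_{strain Y}| / σ = |4.38 − 4.6| / 0.29 = 0.7586
Noncentrality parameter: δ = d·√(n/2) = 0.7586 × √(45/2) = 3.5985
One-sided α = 0.05 → critical value z_{0.05} = 1.645.
Power = P(Z > 1.645 − δ) = Φ(1.954) = 0.9746.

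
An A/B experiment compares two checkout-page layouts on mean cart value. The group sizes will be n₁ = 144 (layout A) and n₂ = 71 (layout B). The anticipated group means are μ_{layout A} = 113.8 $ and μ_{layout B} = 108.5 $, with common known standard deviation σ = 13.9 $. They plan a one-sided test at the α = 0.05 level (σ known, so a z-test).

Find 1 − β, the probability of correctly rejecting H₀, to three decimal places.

Power ≈ 0.838

Standardized effect: d = |μ_{layout A} − μ_{layout B}| / σ = |113.8 − 108.5| / 13.9 = 0.3813
Noncentrality parameter: δ = d / √(1/n₁ + 1/n₂) = 0.3813 / √(1/144 + 1/71) = 2.6294
Critical value for a one-sided test at α = 0.05: z_α = 1.645.
Power = P(Z > 1.645 − δ) = Φ(0.985) = 0.8376.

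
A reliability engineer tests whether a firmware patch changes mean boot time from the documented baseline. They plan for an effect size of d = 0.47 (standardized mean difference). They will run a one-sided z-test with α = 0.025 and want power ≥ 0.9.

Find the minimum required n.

n = 48

For power 0.9 need Φ(δ − z_{0.025}) = 0.9, so δ = z_{0.025} + z_{0.10} = 1.960 + 1.282 = 3.242.
δ = d·√n ⇒ n = (δ/d)² = (3.242 / 0.47)² = 47.57.
Round up to the next whole unit.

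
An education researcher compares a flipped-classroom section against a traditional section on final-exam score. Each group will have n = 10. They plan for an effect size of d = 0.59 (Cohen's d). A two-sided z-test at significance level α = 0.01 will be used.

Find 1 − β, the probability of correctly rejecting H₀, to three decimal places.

Noncentrality parameter: δ = d·√(n/2) = 0.59 × √(10/2) = 1.3193
Critical value for a two-sided test at α = 0.01: z_{α/2} = 2.576.
Power = Φ(δ − 2.576) + Φ(−δ − 2.576) = Φ(-1.257) + Φ(-3.895) = 0.1045 + 0.0000 = 0.1045.

Power ≈ 0.105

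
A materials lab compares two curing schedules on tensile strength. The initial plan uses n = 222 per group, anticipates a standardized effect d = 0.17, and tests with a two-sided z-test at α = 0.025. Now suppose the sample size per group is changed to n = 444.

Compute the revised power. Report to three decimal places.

Power ≈ 0.615

With n = 444 per group: δ = d·√(n/2) = 0.17 × √(444/2) = 2.5329. Critical value z_{0.0125} = 2.241.
Revised power = Φ(δ − 2.241) + Φ(−δ − 2.241) = Φ(0.292) + Φ(-4.774) = 0.6147 + 0.0000 = 0.6147.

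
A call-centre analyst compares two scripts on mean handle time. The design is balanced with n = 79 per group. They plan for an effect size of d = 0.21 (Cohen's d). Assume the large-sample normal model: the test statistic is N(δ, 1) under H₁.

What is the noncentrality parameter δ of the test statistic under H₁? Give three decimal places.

The noncentrality parameter scales effect size by the design's sample-size factor: δ = d·√(n/2) = 0.21 × √(79/2) = 1.3198

δ ≈ 1.320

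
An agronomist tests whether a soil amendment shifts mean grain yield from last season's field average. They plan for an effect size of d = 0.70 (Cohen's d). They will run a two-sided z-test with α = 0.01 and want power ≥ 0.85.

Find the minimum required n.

Set Φ(δ − 2.576) = 0.85; then δ − 2.576 = Φ⁻¹(0.85) = 1.036, giving δ = 3.612.
(For δ > 0 the lower-tail rejection region contributes negligibly to power, so the one-term inversion is standard.)
δ = d·√n ⇒ n = (δ/d)² = (3.612 / 0.70)² = 26.63.
Round up to the next whole unit.

n = 27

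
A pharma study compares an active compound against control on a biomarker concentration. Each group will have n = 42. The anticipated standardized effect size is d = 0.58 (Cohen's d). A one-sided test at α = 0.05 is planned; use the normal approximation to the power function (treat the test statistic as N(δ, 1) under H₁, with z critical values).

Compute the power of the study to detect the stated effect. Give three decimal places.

Noncentrality parameter: δ = d·√(n/2) = 0.58 × √(42/2) = 2.6579
One-sided α = 0.05 → critical value z_{0.05} = 1.645.
Power = Φ(δ − 1.645) = Φ(1.013) = 0.8445.

Power ≈ 0.844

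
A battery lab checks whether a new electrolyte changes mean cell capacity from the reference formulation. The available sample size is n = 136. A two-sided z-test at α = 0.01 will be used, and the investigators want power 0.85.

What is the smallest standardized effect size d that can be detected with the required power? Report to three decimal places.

d ≈ 0.310

Required noncentrality: δ = z_{0.005} + z_{0.15} = 2.576 + 1.036 = 3.612.
(Lower-tail contribution to power is negligible for δ > 0.)
δ = d·√n ⇒ d = δ/√n = 3.612/√136 = 0.3097.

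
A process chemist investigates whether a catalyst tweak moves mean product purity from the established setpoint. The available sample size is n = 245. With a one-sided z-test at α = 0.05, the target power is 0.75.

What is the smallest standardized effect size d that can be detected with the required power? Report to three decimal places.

Need Φ(δ − 1.645) = 0.75, so δ = 1.645 + 0.674 = 2.319.
δ = d·√n ⇒ d = δ/√n = 2.319/√245 = 0.1482.

d ≈ 0.148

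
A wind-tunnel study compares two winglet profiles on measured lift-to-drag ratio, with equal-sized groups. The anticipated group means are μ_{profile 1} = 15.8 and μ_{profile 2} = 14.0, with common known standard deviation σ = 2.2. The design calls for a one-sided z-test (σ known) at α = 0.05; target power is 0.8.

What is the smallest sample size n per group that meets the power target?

Standardized effect: d = |μ_{profile 1} − μ_{profile 2}| / σ = |15.8 − 14.0| / 2.2 = 0.8182
For power 0.8 need Φ(δ − z_{0.05}) = 0.8, so δ = z_{0.05} + z_{0.20} = 1.645 + 0.842 = 2.486.
δ = d·√(n/2) ⇒ n = 2(δ/d)² = 2 × (2.486 / 0.8182)² = 18.47.
Round up to the next whole unit.

n = 19 per group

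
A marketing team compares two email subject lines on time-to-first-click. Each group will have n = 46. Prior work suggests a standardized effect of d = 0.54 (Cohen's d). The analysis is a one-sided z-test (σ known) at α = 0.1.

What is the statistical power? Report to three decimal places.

Power ≈ 0.905

Noncentrality parameter: δ = d·√(n/2) = 0.54 × √(46/2) = 2.5897
One-sided α = 0.1 → critical value z_{0.1} = 1.282.
Power = P(Z > 1.282 − δ) = Φ(1.308) = 0.9046.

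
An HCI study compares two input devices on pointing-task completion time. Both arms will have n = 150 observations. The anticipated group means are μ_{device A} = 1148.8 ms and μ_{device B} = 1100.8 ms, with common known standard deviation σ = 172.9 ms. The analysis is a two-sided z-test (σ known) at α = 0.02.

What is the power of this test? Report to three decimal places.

Standardized effect: d = |μ_{device A} − μ_{device B}| / σ = |1148.8 − 1100.8| / 172.9 = 0.2776
Noncentrality parameter: δ = d·√(n/2) = 0.2776 × √(150/2) = 2.4042
Two-sided α = 0.02 → critical value z_{0.01} = 2.326.
Power = Φ(δ − 2.326) + Φ(−δ − 2.326) = Φ(0.078) + Φ(-4.731) = 0.5310 + 0.0000 = 0.5310.

Power ≈ 0.531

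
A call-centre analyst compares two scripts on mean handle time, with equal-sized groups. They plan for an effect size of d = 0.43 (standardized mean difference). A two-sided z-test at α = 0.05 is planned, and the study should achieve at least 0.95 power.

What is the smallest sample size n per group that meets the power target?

Set Φ(δ − 1.960) = 0.95; then δ − 1.960 = Φ⁻¹(0.95) = 1.645, giving δ = 3.605.
(Ignoring the negligible lower-tail rejection probability gives the usual closed-form inversion.)
δ = d·√(n/2) ⇒ n = 2(δ/d)² = 2 × (3.605 / 0.43)² = 140.56.
Round up to the next whole unit.

n = 141 per group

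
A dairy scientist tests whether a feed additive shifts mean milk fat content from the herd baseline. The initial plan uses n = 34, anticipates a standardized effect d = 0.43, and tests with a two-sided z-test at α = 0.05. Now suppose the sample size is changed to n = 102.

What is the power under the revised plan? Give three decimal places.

With n = 102: δ = d·√n = 0.43 × √102 = 4.3428. Critical value z_{0.025} = 1.960.
Revised power = Φ(δ − 1.960) + Φ(−δ − 1.960) = Φ(2.383) + Φ(-6.303) = 0.9914 + 0.0000 = 0.9914.

Power ≈ 0.991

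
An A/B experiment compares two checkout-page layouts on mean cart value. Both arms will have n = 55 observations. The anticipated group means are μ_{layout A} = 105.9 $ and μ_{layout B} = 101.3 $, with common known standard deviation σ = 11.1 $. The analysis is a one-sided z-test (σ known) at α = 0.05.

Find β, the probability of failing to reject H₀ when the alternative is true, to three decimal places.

Standardized effect: d = |μ_{layout A} − μ_{layout B}| / σ = |105.9 − 101.3| / 11.1 = 0.4144
Noncentrality parameter: δ = d·√(n/2) = 0.4144 × √(55/2) = 2.1732
Critical value for a one-sided test at α = 0.05: z_α = 1.645.
Power = Φ(δ − 1.645) = Φ(0.528) = 0.7014.
Type II error: β = 1 − power = 1 − 0.7014 = 0.2986.

β ≈ 0.299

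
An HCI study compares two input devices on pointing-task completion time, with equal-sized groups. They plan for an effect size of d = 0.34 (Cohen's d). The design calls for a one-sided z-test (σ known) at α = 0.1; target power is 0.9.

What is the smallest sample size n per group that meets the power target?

Set Φ(δ − 1.282) = 0.9; then δ − 1.282 = Φ⁻¹(0.9) = 1.282, giving δ = 2.563.
δ = d·√(n/2) ⇒ n = 2(δ/d)² = 2 × (2.563 / 0.34)² = 113.66.
Round up to the next whole unit.

n = 114 per group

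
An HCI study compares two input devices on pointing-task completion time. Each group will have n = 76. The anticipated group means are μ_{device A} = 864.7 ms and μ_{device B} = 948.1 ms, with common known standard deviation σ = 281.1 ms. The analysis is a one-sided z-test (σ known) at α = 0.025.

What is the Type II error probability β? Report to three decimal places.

β ≈ 0.552

Standardized effect: d = |μ_{device A} − μ_{device B}| / σ = |864.7 − 948.1| / 281.1 = 0.2967
Noncentrality parameter: δ = d·√(n/2) = 0.2967 × √(76/2) = 1.8289
Critical value for a one-sided test at α = 0.025: z_α = 1.960.
Power = Φ(δ − 1.960) = Φ(-0.131) = 0.4479.
Type II error: β = 1 − power = 1 − 0.4479 = 0.5521.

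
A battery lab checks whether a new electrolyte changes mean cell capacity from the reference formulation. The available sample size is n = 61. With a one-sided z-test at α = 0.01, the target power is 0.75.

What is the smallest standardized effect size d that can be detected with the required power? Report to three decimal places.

Required noncentrality: δ = z_{0.01} + z_{0.25} = 2.326 + 0.674 = 3.001.
δ = d·√n ⇒ d = δ/√n = 3.001/√61 = 0.3842.

d ≈ 0.384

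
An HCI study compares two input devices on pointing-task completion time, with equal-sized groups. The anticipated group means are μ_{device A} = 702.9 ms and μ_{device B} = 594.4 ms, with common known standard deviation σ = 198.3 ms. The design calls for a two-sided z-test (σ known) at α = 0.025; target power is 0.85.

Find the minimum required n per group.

Standardized effect: d = |μ_{device A} − μ_{device B}| / σ = |702.9 − 594.4| / 198.3 = 0.5472
For power 0.85 need Φ(δ − z_{0.0125}) = 0.85, so δ = z_{0.0125} + z_{0.15} = 2.241 + 1.036 = 3.278.
(For δ > 0 the lower-tail rejection region contributes negligibly to power, so the one-term inversion is standard.)
δ = d·√(n/2) ⇒ n = 2(δ/d)² = 2 × (3.278 / 0.5472)² = 71.78.
Round up to the next whole unit.

n = 72 per group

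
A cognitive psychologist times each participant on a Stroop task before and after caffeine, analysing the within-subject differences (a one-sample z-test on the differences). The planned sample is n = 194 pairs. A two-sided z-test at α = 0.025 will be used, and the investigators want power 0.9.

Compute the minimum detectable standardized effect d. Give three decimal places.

Required noncentrality: δ = z_{0.0125} + z_{0.10} = 2.241 + 1.282 = 3.523.
(The second rejection-region term Φ(−δ − z_{α/2}) is negligible and dropped.)
δ = d·√n ⇒ d = δ/√n = 3.523/√194 = 0.2529.

d ≈ 0.253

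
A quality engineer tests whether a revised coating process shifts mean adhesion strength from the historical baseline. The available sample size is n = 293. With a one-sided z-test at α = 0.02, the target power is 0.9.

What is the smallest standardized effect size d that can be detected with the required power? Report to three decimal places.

Required noncentrality: δ = z_{0.02} + z_{0.10} = 2.054 + 1.282 = 3.335.
δ = d·√n ⇒ d = δ/√n = 3.335/√293 = 0.1949.

d ≈ 0.195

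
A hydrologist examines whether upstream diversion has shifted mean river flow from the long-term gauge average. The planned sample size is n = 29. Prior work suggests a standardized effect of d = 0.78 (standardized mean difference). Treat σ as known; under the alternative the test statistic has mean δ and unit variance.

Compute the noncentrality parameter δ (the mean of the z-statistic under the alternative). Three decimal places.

δ = d·√n = 0.78 × √29 = 4.2004

δ ≈ 4.200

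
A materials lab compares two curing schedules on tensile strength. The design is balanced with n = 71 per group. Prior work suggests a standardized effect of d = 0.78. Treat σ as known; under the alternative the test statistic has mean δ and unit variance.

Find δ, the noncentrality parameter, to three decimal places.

δ ≈ 4.647

The noncentrality parameter scales effect size by the design's sample-size factor: δ = d·√(n/2) = 0.78 × √(71/2) = 4.6474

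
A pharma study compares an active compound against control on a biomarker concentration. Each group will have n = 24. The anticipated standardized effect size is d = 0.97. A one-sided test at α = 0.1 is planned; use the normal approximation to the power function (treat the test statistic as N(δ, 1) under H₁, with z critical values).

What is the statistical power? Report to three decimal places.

Power ≈ 0.981

Noncentrality parameter: δ = d·√(n/2) = 0.97 × √(24/2) = 3.3602
One-sided α = 0.1 → critical value z_{0.1} = 1.282.
Power = Φ(δ − 1.282) = Φ(2.079) = 0.9812.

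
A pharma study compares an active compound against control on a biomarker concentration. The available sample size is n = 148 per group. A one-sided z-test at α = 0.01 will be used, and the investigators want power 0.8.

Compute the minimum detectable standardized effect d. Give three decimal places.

Need Φ(δ − 2.326) = 0.8, so δ = 2.326 + 0.842 = 3.168.
δ = d·√(n/2) ⇒ d = δ/√(n/2) = 3.168/√(148/2) = 0.3683.

d ≈ 0.368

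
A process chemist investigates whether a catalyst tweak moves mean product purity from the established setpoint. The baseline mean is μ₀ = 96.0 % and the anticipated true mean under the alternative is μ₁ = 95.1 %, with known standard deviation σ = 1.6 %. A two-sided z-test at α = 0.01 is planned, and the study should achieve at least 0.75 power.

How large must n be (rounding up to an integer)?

n = 34

Standardized effect: d = |μ₁ − μ₀| / σ = |95.1 − 96.0| / 1.6 = 0.5625
For power 0.75 need Φ(δ − z_{0.005}) = 0.75, so δ = z_{0.005} + z_{0.25} = 2.576 + 0.674 = 3.250.
(The Φ(−δ − z_{α/2}) term is vanishingly small for δ > 0 and is dropped in the standard sample-size formula.)
δ = d·√n ⇒ n = (δ/d)² = (3.250 / 0.5625)² = 33.39.
Round up to the next whole unit.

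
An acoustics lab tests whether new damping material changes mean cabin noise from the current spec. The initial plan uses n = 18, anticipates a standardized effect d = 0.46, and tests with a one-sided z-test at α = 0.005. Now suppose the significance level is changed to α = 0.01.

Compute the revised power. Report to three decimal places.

Power ≈ 0.354

δ = d·√n = 0.46 × √18 = 1.9516 (unchanged). New critical value: z_{0.01} = 2.326.
Revised power = Φ(δ − 2.326) = Φ(-0.375) = 0.3539.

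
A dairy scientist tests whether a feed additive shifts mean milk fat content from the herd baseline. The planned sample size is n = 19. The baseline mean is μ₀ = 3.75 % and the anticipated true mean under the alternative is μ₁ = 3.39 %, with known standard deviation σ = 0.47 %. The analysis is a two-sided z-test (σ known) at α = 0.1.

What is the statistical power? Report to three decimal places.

Power ≈ 0.955

Standardized effect: d = |μ₁ − μ₀| / σ = |3.39 − 3.75| / 0.47 = 0.7660
Noncentrality parameter: δ = d·√n = 0.7660 × √19 = 3.3387
Two-sided α = 0.1 → critical value z_{0.05} = 1.645.
Power = Φ(δ − 1.645) + Φ(−δ − 1.645) = Φ(1.694) + Φ(-4.984) = 0.9549 + 0.0000 = 0.9549.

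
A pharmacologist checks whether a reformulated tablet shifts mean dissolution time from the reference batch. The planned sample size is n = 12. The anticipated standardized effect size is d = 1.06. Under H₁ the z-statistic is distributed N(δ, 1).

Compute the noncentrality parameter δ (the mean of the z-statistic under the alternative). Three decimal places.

δ = d·√n = 1.06 × √12 = 3.6719

δ ≈ 3.672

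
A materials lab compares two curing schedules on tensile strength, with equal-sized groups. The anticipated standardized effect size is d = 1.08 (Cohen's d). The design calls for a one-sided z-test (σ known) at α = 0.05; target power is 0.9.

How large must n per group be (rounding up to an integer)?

For power 0.9 need Φ(δ − z_{0.05}) = 0.9, so δ = z_{0.05} + z_{0.10} = 1.645 + 1.282 = 2.926.
δ = d·√(n/2) ⇒ n = 2(δ/d)² = 2 × (2.926 / 1.08)² = 14.68.
Round up to the next whole unit.

n = 15 per group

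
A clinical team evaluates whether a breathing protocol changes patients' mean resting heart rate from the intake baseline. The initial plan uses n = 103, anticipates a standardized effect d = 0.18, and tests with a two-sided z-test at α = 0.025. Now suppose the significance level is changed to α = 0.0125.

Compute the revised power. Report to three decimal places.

δ = d·√n = 0.18 × √103 = 1.8268 (unchanged). New critical value: z_{0.0063} = 2.498.
Revised power = Φ(δ − 2.498) + Φ(−δ − 2.498) = Φ(-0.671) + Φ(-4.325) = 0.2511 + 0.0000 = 0.2511.

Power ≈ 0.251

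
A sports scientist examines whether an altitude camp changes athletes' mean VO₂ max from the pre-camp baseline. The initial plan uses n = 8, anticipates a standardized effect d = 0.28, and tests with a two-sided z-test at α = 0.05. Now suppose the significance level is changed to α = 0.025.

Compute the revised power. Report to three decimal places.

δ = d·√n = 0.28 × √8 = 0.7920 (unchanged). New critical value: z_{0.0125} = 2.241.
Revised power = Φ(δ − 2.241) + Φ(−δ − 2.241) = Φ(-1.449) + Φ(-3.033) = 0.0736 + 0.0012 = 0.0748.

Power ≈ 0.075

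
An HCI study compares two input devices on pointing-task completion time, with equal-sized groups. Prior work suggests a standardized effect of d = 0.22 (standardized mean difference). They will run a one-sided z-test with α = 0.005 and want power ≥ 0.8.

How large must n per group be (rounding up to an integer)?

n = 483 per group

For power 0.8 need Φ(δ − z_{0.005}) = 0.8, so δ = z_{0.005} + z_{0.20} = 2.576 + 0.842 = 3.417.
δ = d·√(n/2) ⇒ n = 2(δ/d)² = 2 × (3.417 / 0.22)² = 482.60.
Round up to the next whole unit.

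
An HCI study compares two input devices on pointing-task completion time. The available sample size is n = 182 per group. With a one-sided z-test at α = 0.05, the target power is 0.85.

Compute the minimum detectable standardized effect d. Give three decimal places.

Need Φ(δ − 1.645) = 0.85, so δ = 1.645 + 1.036 = 2.681.
δ = d·√(n/2) ⇒ d = δ/√(n/2) = 2.681/√(182/2) = 0.2811.

d ≈ 0.281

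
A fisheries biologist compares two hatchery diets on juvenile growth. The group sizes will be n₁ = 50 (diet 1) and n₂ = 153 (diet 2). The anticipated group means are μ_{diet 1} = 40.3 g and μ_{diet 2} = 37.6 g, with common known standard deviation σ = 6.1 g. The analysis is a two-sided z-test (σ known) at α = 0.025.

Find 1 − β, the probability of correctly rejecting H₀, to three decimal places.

Power ≈ 0.683

Standardized effect: d = |μ_{diet 1} − μ_{diet 2}| / σ = |40.3 − 37.6| / 6.1 = 0.4426
Noncentrality parameter: δ = d / √(1/n₁ + 1/n₂) = 0.4426 / √(1/50 + 1/153) = 2.7172
Critical value for a two-sided test at α = 0.025: z_{α/2} = 2.241.
Power = Φ(δ − 2.241) + Φ(−δ − 2.241) = Φ(0.476) + Φ(-4.959) = 0.6829 + 0.0000 = 0.6829.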